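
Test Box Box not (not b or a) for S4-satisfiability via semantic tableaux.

1. Box Box not (not b or a), u
2. Box not (not b or a), u
3. not (not b or a), u
4. b, u
5. not a, u
Accessibility: uRu

Satisfiable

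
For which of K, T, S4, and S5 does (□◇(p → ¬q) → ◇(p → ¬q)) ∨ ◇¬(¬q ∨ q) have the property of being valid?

T-tableau for the negation ¬((□◇(p → ¬q) → ◇(p → ¬q)) ∨ ◇¬(¬q ∨ q)):
1. ¬((□◇(p → ¬q) → ◇(p → ¬q)) ∨ ◇¬(¬q ∨ q)), w0
2. ¬(□◇(p → ¬q) → ◇(p → ¬q)), w0   [¬∨-rule on 1]
3. ¬◇¬(¬q ∨ q), w0   [¬∨-rule on 1]
4. □◇(p → ¬q), w0   [¬→-rule on 2]
5. ¬◇(p → ¬q), w0   [¬→-rule on 2]
6. ¬q ∨ q, w0   [¬◇-rule on 3 via w0Rw0]
7. ◇(p → ¬q), w0   [□-rule on 4 via w0Rw0]
8. ¬(p → ¬q), w0   [¬◇-rule on 5 via w0Rw0]
9. p, w0   [¬→-rule on 8]
10. q, w0   [¬→-rule on 8]
11. p → ¬q, w1   [◇-rule on 7: fresh world w1, w0Rw1]
12. ¬q ∨ q, w1   [¬◇-rule on 3 via w0Rw1]
13. ◇(p → ¬q), w1   [□-rule on 4 via w0Rw1]
14. ¬(p → ¬q), w1   [¬◇-rule on 5 via w0Rw1]
15. p, w1   [¬→-rule on 14]
16. q, w1   [¬→-rule on 14]
17. ¬q, w1   [→-rule on 11 (branches; this branch)]
Accessibility: w0Rw0, w0Rw1, w1Rw1
Branch closes: q and ¬q both at w1.
Every branch closes (one shown): valid in T, hence also in S4, S5 (every theorem of T is a theorem of S4 and S5).
K-tableau for the negation ¬((□◇(p → ¬q) → ◇(p → ¬q)) ∨ ◇¬(¬q ∨ q)):
1. ¬((□◇(p → ¬q) → ◇(p → ¬q)) ∨ ◇¬(¬q ∨ q)), w0
2. ¬(□◇(p → ¬q) → ◇(p → ¬q)), w0   [¬∨-rule on 1]
3. ¬◇¬(¬q ∨ q), w0   [¬∨-rule on 1]
4. □◇(p → ¬q), w0   [¬→-rule on 2]
5. ¬◇(p → ¬q), w0   [¬→-rule on 2]
Complete open branch: countermodel on a K-frame, so not valid in K.

T, S4, S5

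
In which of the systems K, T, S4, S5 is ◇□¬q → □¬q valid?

S4-tableau for the negation ¬(◇□¬q → □¬q):
1. ¬(◇□¬q → □¬q), u
2. ◇□¬q, u   [¬→-rule on 1]
3. ¬□¬q, u   [¬→-rule on 1]
4. □¬q, v   [◇-rule on 2: fresh world v, uRv]
5. ¬q, v   [□-rule on 4 via vRv]
6. q, w   [¬□-rule on 3: fresh world w, uRw]
Accessibility: uRu, uRv, uRw, vRv, wRw
Complete open branch: countermodel on an S4-frame, so not valid in S4, nor in K, T (the same frame is also a K-frame and a T-frame).
S5-tableau for the negation ¬(◇□¬q → □¬q):
1. ¬(◇□¬q → □¬q), u
2. ◇□¬q, u   [¬→-rule on 1]
3. ¬□¬q, u   [¬→-rule on 1]
4. □¬q, v   [◇-rule on 2: fresh world v, uRv]
5. ¬q, u   [□-rule on 4 via vRu]
6. ¬q, v   [□-rule on 4 via vRv]
7. q, w   [¬□-rule on 3: fresh world w, uRw]
8. ¬q, w   [□-rule on 4 via vRw]
Accessibility: uRu, uRv, uRw, vRu, vRv, vRw, wRu, wRv, wRw
Branch closes: q and ¬q both at w.
Every branch closes (one shown): valid in S5.

S5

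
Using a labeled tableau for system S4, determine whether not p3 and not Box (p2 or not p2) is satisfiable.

1. not p3 and not Box (p2 or not p2), w0
2. not p3, w0
3. not Box (p2 or not p2), w0
4. not (p2 or not p2), w1
5. not p2, w1
6. p2, w1
Accessibility: w0Rw0, w0Rw1, w1Rw1
Branch closes: p2 and not p2 both at w1.
(One branch shown.) All branches close.

No, unsatisfiable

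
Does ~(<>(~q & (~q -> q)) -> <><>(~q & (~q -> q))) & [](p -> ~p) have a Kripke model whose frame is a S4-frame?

1. ~(<>(~q & (~q -> q)) -> <><>(~q & (~q -> q))) & [](p -> ~p), w0
2. ~(<>(~q & (~q -> q)) -> <><>(~q & (~q -> q))), w0
3. [](p -> ~p), w0
4. <>(~q & (~q -> q)), w0
5. ~<><>(~q & (~q -> q)), w0
6. p -> ~p, w0
7. ~<>(~q & (~q -> q)), w0
8. ~(~q & (~q -> q)), w0
9. ~p, w0
10. ~(~q -> q), w0
11. ~q, w0
12. ~q & (~q -> q), w1
13. ~q, w1
14. ~q -> q, w1
15. p -> ~p, w1
16. ~<>(~q & (~q -> q)), w1
17. ~(~q & (~q -> q)), w1
18. q, w1
Accessibility: w0Rw0, w0Rw1, w1Rw1
Branch closes: q and ~q both at w1.
All branches of the tableau close; one closing branch shown above.

Unsatisfiable (every branch closes)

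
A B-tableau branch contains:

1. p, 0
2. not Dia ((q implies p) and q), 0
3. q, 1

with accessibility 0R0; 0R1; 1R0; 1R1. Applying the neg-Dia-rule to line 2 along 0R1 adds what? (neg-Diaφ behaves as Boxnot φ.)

neg-Diaφ behaves as Boxnot φ: propagate the negated body to each accessible world.

not ((q implies p) and q), 1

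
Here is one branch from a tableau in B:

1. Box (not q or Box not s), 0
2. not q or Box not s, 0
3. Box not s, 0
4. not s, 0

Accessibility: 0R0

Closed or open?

Not closed

No world carries both an atom and its negation.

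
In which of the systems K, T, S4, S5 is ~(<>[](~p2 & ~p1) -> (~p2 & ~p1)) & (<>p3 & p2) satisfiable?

S4-tableau for the formula:
1. ~(<>[](~p2 & ~p1) -> (~p2 & ~p1)) & (<>p3 & p2), 0
2. ~(<>[](~p2 & ~p1) -> (~p2 & ~p1)), 0   [&-rule on 1]
3. <>p3 & p2, 0   [&-rule on 1]
4. <>[](~p2 & ~p1), 0   [~->-rule on 2]
5. ~(~p2 & ~p1), 0   [~->-rule on 2]
6. <>p3, 0   [&-rule on 3]
7. p2, 0   [&-rule on 3]
8. p1, 0   [~&-rule on 5 (branches; this branch)]
9. [](~p2 & ~p1), 1   [<>-rule on 4: fresh world 1, 0R1]
10. ~p2 & ~p1, 1   [[]-rule on 9 via 1R1]
11. ~p2, 1   [&-rule on 10]
12. ~p1, 1   [&-rule on 10]
13. p3, 2   [<>-rule on 6: fresh world 2, 0R2]
Accessibility: 0R0, 0R1, 0R2, 1R1, 2R2
Complete open branch: satisfiable in S4, hence also in K, T (this S4-model is also a K-model and a T-model).
S5-tableau for the formula:
1. ~(<>[](~p2 & ~p1) -> (~p2 & ~p1)) & (<>p3 & p2), 0
2. ~(<>[](~p2 & ~p1) -> (~p2 & ~p1)), 0   [&-rule on 1]
3. <>p3 & p2, 0   [&-rule on 1]
4. <>[](~p2 & ~p1), 0   [~->-rule on 2]
5. ~(~p2 & ~p1), 0   [~->-rule on 2]
6. <>p3, 0   [&-rule on 3]
7. p2, 0   [&-rule on 3]
8. p1, 0   [~&-rule on 5 (branches; this branch)]
9. [](~p2 & ~p1), 1   [<>-rule on 4: fresh world 1, 0R1]
10. ~p2 & ~p1, 0   [[]-rule on 9 via 1R0]
11. ~p2, 0   [&-rule on 10]
12. ~p1, 0   [&-rule on 10]
Accessibility: 0R0, 0R1, 1R0, 1R1
Branch closes: p2 and ~p2 both at 0.
Every branch closes (one shown): unsatisfiable in S5.

K, T, S4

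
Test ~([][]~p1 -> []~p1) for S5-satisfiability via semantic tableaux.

Unsatisfiable (every branch closes)

1. ~([][]~p1 -> []~p1), w0
2. [][]~p1, w0
3. ~[]~p1, w0
4. []~p1, w0
5. ~p1, w0
6. p1, w1
7. []~p1, w1
8. ~p1, w1
Accessibility: w0Rw0, w0Rw1, w1Rw0, w1Rw1
Branch closes: p1 and ~p1 both at w1.
Every branch closes; the branch above is one of them.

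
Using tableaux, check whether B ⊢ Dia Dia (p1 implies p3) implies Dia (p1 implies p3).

Tableau for the negation not (Dia Dia (p1 implies p3) implies Dia (p1 implies p3)):
1. not (Dia Dia (p1 implies p3) implies Dia (p1 implies p3)), u
2. Dia Dia (p1 implies p3), u   [neg-implies-rule on 1]
3. not Dia (p1 implies p3), u   [neg-implies-rule on 1]
4. not (p1 implies p3), u   [neg-Dia-rule on 3 via uRu]
5. p1, u   [neg-implies-rule on 4]
6. not p3, u   [neg-implies-rule on 4]
7. Dia (p1 implies p3), v   [Dia-rule on 2: fresh world v, uRv]
8. not (p1 implies p3), v   [neg-Dia-rule on 3 via uRv]
9. p1, v   [neg-implies-rule on 8]
10. not p3, v   [neg-implies-rule on 8]
11. p1 implies p3, w   [Dia-rule on 7: fresh world w, vRw]
12. p3, w   [implies-rule on 11 (branches; this branch)]
Accessibility: uRu, uRv, vRu, vRv, vRw, wRv, wRw
The negation has an open branch (countermodel exists).

Not valid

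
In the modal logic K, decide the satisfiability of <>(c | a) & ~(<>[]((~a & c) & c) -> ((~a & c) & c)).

1. <>(c | a) & ~(<>[]((~a & c) & c) -> ((~a & c) & c)), u
2. <>(c | a), u
3. ~(<>[]((~a & c) & c) -> ((~a & c) & c)), u
4. <>[]((~a & c) & c), u
5. ~((~a & c) & c), u
6. ~c, u
7. c | a, v
8. a, v
9. []((~a & c) & c), w
Accessibility: uRv, uRw

Satisfiable (open branch found)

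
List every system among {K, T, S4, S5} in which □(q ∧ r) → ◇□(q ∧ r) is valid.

T, S4, S5

K-tableau for the negation ¬(□(q ∧ r) → ◇□(q ∧ r)):
1. ¬(□(q ∧ r) → ◇□(q ∧ r)), w0
2. □(q ∧ r), w0
3. ¬◇□(q ∧ r), w0
Complete open branch: countermodel on a K-frame, so not valid in K.
T-tableau for the negation ¬(□(q ∧ r) → ◇□(q ∧ r)):
1. ¬(□(q ∧ r) → ◇□(q ∧ r)), w0
2. □(q ∧ r), w0
3. ¬◇□(q ∧ r), w0
4. q ∧ r, w0
5. q, w0
6. r, w0
7. ¬□(q ∧ r), w0
8. ¬(q ∧ r), w1
9. q ∧ r, w1
10. q, w1
11. r, w1
12. ¬□(q ∧ r), w1
13. ¬r, w1
Accessibility: w0Rw0, w0Rw1, w1Rw1
Branch closes: r and ¬r both at w1.
Every branch closes (one shown): valid in T, hence also in S4, S5 (every theorem of T is a theorem of S4 and S5).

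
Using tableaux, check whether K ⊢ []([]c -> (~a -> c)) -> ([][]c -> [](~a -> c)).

Tableau for the negation ~([]([]c -> (~a -> c)) -> ([][]c -> [](~a -> c))):
1. ~([]([]c -> (~a -> c)) -> ([][]c -> [](~a -> c))), w0
2. []([]c -> (~a -> c)), w0   [~->-rule on 1]
3. ~([][]c -> [](~a -> c)), w0   [~->-rule on 1]
4. [][]c, w0   [~->-rule on 3]
5. ~[](~a -> c), w0   [~->-rule on 3]
6. ~(~a -> c), w1   [~[]-rule on 5: fresh world w1, w0Rw1]
7. ~a, w1   [~->-rule on 6]
8. ~c, w1   [~->-rule on 6]
9. []c -> (~a -> c), w1   [[]-rule on 2 via w0Rw1]
10. []c, w1   [[]-rule on 4 via w0Rw1]
11. ~[]c, w1   [->-rule on 9 (branches; this branch)]
12. ~c, w2   [~[]-rule on 11: fresh world w2, w1Rw2]
13. c, w2   [[]-rule on 10 via w1Rw2]
Accessibility: w0Rw1, w1Rw2
Branch closes: c and ~c both at w2.
Every branch of the negation's tableau closes; the branch above is one of them.

Valid in K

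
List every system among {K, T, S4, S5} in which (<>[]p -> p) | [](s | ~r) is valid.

S5-tableau for the negation ~((<>[]p -> p) | [](s | ~r)):
1. ~((<>[]p -> p) | [](s | ~r)), u
2. ~(<>[]p -> p), u
3. ~[](s | ~r), u
4. <>[]p, u
5. ~p, u
6. ~(s | ~r), v
7. ~s, v
8. r, v
9. []p, w
10. p, u
Accessibility: uRu, uRv, uRw, vRu, vRv, vRw, wRu, wRv, wRw
Branch closes: p and ~p both at u.
Every branch closes (one shown): valid in S5.
S4-tableau for the negation ~((<>[]p -> p) | [](s | ~r)):
1. ~((<>[]p -> p) | [](s | ~r)), u
2. ~(<>[]p -> p), u
3. ~[](s | ~r), u
4. <>[]p, u
5. ~p, u
6. ~(s | ~r), v
7. ~s, v
8. r, v
9. []p, w
10. p, w
Accessibility: uRu, uRv, uRw, vRv, wRw
Complete open branch: countermodel on an S4-frame, so not valid in S4, nor in K, T (the same frame is also a K-frame and a T-frame).

S5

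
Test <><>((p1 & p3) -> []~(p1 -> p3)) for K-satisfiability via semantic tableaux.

Yes, satisfiable

1. <><>((p1 & p3) -> []~(p1 -> p3)), u
2. <>((p1 & p3) -> []~(p1 -> p3)), v
3. (p1 & p3) -> []~(p1 -> p3), w
4. []~(p1 -> p3), w
Accessibility: uRv, vRw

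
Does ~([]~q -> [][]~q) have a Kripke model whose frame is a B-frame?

Satisfiable

1. ~([]~q -> [][]~q), 0
2. []~q, 0   [~->-rule on 1]
3. ~[][]~q, 0   [~->-rule on 1]
4. ~q, 0   [[]-rule on 2 via 0R0]
5. ~[]~q, 1   [~[]-rule on 3: fresh world 1, 0R1]
6. ~q, 1   [[]-rule on 2 via 0R1]
7. q, 2   [~[]-rule on 5: fresh world 2, 1R2]
Accessibility: 0R0, 0R1, 1R0, 1R1, 1R2, 2R1, 2R2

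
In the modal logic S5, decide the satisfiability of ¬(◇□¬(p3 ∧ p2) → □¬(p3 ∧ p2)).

1. ¬(◇□¬(p3 ∧ p2) → □¬(p3 ∧ p2)), u
2. ◇□¬(p3 ∧ p2), u
3. ¬□¬(p3 ∧ p2), u
4. □¬(p3 ∧ p2), v
5. ¬(p3 ∧ p2), u
6. ¬(p3 ∧ p2), v
7. ¬p2, u
8. ¬p2, v
9. p3 ∧ p2, w
10. p3, w
11. p2, w
12. ¬(p3 ∧ p2), w
13. ¬p2, w
Accessibility: uRu, uRv, uRw, vRu, vRv, vRw, wRu, wRv, wRw
Branch closes: p2 and ¬p2 both at w.
Every branch closes; the branch above is one of them.

No, unsatisfiable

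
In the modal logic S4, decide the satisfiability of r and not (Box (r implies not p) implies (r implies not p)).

1. r and not (Box (r implies not p) implies (r implies not p)), w0
2. r, w0   [and-rule on 1]
3. not (Box (r implies not p) implies (r implies not p)), w0   [and-rule on 1]
4. Box (r implies not p), w0   [neg-implies-rule on 3]
5. not (r implies not p), w0   [neg-implies-rule on 3]
6. p, w0   [neg-implies-rule on 5]
7. r implies not p, w0   [Box-rule on 4 via w0Rw0]
8. not p, w0   [implies-rule on 7 (branches; this branch)]
Accessibility: w0Rw0
Branch closes: p and not p both at w0.
(One branch shown.) All branches close.

No, unsatisfiable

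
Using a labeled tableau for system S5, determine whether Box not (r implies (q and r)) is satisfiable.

Yes, satisfiable

1. Box not (r implies (q and r)), w0
2. not (r implies (q and r)), w0   [Box-rule on 1 via w0Rw0]
3. r, w0   [neg-implies-rule on 2]
4. not (q and r), w0   [neg-implies-rule on 2]
5. not q, w0   [neg-and-rule on 4 (branches; this branch)]
Accessibility: w0Rw0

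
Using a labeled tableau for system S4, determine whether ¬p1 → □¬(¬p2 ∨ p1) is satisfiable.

1. ¬p1 → □¬(¬p2 ∨ p1), u
2. □¬(¬p2 ∨ p1), u   [→-rule on 1 (branches; this branch)]
3. ¬(¬p2 ∨ p1), u   [□-rule on 2 via uRu]
4. p2, u   [¬∨-rule on 3]
5. ¬p1, u   [¬∨-rule on 3]
Accessibility: uRu

Yes, satisfiable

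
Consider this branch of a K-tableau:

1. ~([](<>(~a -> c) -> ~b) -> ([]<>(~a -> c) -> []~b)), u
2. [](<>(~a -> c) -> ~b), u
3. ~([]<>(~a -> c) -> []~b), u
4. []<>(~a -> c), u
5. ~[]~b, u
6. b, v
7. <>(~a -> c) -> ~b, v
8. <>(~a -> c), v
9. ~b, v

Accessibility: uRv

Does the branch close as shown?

Both b and ~b appear at v.

Closed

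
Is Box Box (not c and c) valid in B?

Tableau for the negation not Box Box (not c and c):
1. not Box Box (not c and c), u
2. not Box (not c and c), v
3. not (not c and c), w
4. not c, w
Accessibility: uRu, uRv, vRu, vRv, vRw, wRv, wRw
The negation has an open branch (countermodel exists).

Invalid (countermodel exists)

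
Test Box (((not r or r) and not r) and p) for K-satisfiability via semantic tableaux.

Yes, satisfiable

1. Box (((not r or r) and not r) and p), u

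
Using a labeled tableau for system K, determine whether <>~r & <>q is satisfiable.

Yes, satisfiable

1. <>~r & <>q, w0
2. <>~r, w0
3. <>q, w0
4. ~r, w1
5. q, w2
Accessibility: w0Rw1, w0Rw2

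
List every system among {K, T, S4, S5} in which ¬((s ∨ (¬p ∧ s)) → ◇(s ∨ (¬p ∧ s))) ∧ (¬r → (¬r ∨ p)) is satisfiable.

K-tableau for the formula:
1. ¬((s ∨ (¬p ∧ s)) → ◇(s ∨ (¬p ∧ s))) ∧ (¬r → (¬r ∨ p)), u
2. ¬((s ∨ (¬p ∧ s)) → ◇(s ∨ (¬p ∧ s))), u
3. ¬r → (¬r ∨ p), u
4. s ∨ (¬p ∧ s), u
5. ¬◇(s ∨ (¬p ∧ s)), u
6. ¬r ∨ p, u
7. ¬p ∧ s, u
8. ¬p, u
9. s, u
10. ¬r, u
Complete open branch: satisfiable in K.
T-tableau for the formula:
1. ¬((s ∨ (¬p ∧ s)) → ◇(s ∨ (¬p ∧ s))) ∧ (¬r → (¬r ∨ p)), u
2. ¬((s ∨ (¬p ∧ s)) → ◇(s ∨ (¬p ∧ s))), u
3. ¬r → (¬r ∨ p), u
4. s ∨ (¬p ∧ s), u
5. ¬◇(s ∨ (¬p ∧ s)), u
6. ¬(s ∨ (¬p ∧ s)), u
7. ¬s, u
8. ¬(¬p ∧ s), u
9. ¬r ∨ p, u
10. ¬p ∧ s, u
11. ¬p, u
12. s, u
Accessibility: uRu
Branch closes: s and ¬s both at u.
Every branch closes (one shown): unsatisfiable in T, hence also in S4, S5 (every S4/S5-frame is a T-frame).

K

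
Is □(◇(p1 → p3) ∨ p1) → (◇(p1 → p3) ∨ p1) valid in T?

Tableau for the negation ¬(□(◇(p1 → p3) ∨ p1) → (◇(p1 → p3) ∨ p1)):
1. ¬(□(◇(p1 → p3) ∨ p1) → (◇(p1 → p3) ∨ p1)), u
2. □(◇(p1 → p3) ∨ p1), u
3. ¬(◇(p1 → p3) ∨ p1), u
4. ¬◇(p1 → p3), u
5. ¬p1, u
6. ◇(p1 → p3) ∨ p1, u
7. ¬(p1 → p3), u
8. p1, u
9. ¬p3, u
Accessibility: uRu
Branch closes: p1 and ¬p1 both at u.
Every branch of the negation's tableau closes; the branch above is one of them.

Yes, valid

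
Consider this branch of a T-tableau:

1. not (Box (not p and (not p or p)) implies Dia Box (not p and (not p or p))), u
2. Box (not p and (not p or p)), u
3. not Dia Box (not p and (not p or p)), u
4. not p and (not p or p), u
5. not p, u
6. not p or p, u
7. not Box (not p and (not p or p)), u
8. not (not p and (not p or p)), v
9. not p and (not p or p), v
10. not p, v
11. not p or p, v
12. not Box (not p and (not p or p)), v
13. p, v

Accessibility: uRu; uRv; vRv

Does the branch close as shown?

Closed

Both p and not p appear at v.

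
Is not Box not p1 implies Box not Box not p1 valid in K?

Tableau for the negation not (not Box not p1 implies Box not Box not p1):
1. not (not Box not p1 implies Box not Box not p1), u
2. not Box not p1, u
3. not Box not Box not p1, u
4. p1, v
5. Box not p1, w
Accessibility: uRv, uRw
The negation has an open branch (countermodel exists).

No, not valid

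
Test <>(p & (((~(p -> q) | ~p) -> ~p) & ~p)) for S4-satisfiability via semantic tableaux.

Unsatisfiable (every branch closes)

1. <>(p & (((~(p -> q) | ~p) -> ~p) & ~p)), 0
2. p & (((~(p -> q) | ~p) -> ~p) & ~p), 1   [<>-rule on 1: fresh world 1, 0R1]
3. p, 1   [&-rule on 2]
4. ((~(p -> q) | ~p) -> ~p) & ~p, 1   [&-rule on 2]
5. (~(p -> q) | ~p) -> ~p, 1   [&-rule on 4]
6. ~p, 1   [&-rule on 4]
Accessibility: 0R0, 0R1, 1R1
Branch closes: p and ~p both at 1.
(One branch shown.) All branches close.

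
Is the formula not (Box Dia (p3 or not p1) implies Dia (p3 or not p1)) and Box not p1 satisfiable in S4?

1. not (Box Dia (p3 or not p1) implies Dia (p3 or not p1)) and Box not p1, u
2. not (Box Dia (p3 or not p1) implies Dia (p3 or not p1)), u
3. Box not p1, u
4. Box Dia (p3 or not p1), u
5. not Dia (p3 or not p1), u
6. not p1, u
7. Dia (p3 or not p1), u
8. not (p3 or not p1), u
9. not p3, u
10. p1, u
Accessibility: uRu
Branch closes: p1 and not p1 both at u.
Every branch closes; the branch above is one of them.

Unsatisfiable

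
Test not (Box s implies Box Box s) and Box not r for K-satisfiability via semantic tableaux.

Yes, satisfiable

1. not (Box s implies Box Box s) and Box not r, w0
2. not (Box s implies Box Box s), w0   [and-rule on 1]
3. Box not r, w0   [and-rule on 1]
4. Box s, w0   [neg-implies-rule on 2]
5. not Box Box s, w0   [neg-implies-rule on 2]
6. not Box s, w1   [neg-Box-rule on 5: fresh world w1, w0Rw1]
7. not r, w1   [Box-rule on 3 via w0Rw1]
8. s, w1   [Box-rule on 4 via w0Rw1]
9. not s, w2   [neg-Box-rule on 6: fresh world w2, w1Rw2]
Accessibility: w0Rw1, w1Rw2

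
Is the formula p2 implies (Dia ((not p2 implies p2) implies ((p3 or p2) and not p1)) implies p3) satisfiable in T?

1. p2 implies (Dia ((not p2 implies p2) implies ((p3 or p2) and not p1)) implies p3), u
2. Dia ((not p2 implies p2) implies ((p3 or p2) and not p1)) implies p3, u
3. p3, u
Accessibility: uRu

Yes, satisfiable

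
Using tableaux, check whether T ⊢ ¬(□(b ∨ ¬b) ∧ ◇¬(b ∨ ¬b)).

Tableau for the negation □(b ∨ ¬b) ∧ ◇¬(b ∨ ¬b):
1. □(b ∨ ¬b) ∧ ◇¬(b ∨ ¬b), u
2. □(b ∨ ¬b), u
3. ◇¬(b ∨ ¬b), u
4. b ∨ ¬b, u
5. ¬b, u
6. ¬(b ∨ ¬b), v
7. ¬b, v
8. b, v
Accessibility: uRu, uRv, vRv
Branch closes: b and ¬b both at v.
All branches of the negation close; one closing branch shown above.

Yes, valid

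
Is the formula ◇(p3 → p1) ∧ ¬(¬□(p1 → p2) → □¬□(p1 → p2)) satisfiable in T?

1. ◇(p3 → p1) ∧ ¬(¬□(p1 → p2) → □¬□(p1 → p2)), 0
2. ◇(p3 → p1), 0   [∧-rule on 1]
3. ¬(¬□(p1 → p2) → □¬□(p1 → p2)), 0   [∧-rule on 1]
4. ¬□(p1 → p2), 0   [¬→-rule on 3]
5. ¬□¬□(p1 → p2), 0   [¬→-rule on 3]
6. p3 → p1, 1   [◇-rule on 2: fresh world 1, 0R1]
7. p1, 1   [→-rule on 6 (branches; this branch)]
8. ¬(p1 → p2), 2   [¬□-rule on 4: fresh world 2, 0R2]
9. p1, 2   [¬→-rule on 8]
10. ¬p2, 2   [¬→-rule on 8]
11. □(p1 → p2), 3   [¬□-rule on 5: fresh world 3, 0R3]
12. p1 → p2, 3   [□-rule on 11 via 3R3]
13. p2, 3   [→-rule on 12 (branches; this branch)]
Accessibility: 0R0, 0R1, 0R2, 0R3, 1R1, 2R2, 3R3

Satisfiable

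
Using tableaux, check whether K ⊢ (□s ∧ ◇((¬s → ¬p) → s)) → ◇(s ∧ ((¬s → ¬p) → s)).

Tableau for the negation ¬((□s ∧ ◇((¬s → ¬p) → s)) → ◇(s ∧ ((¬s → ¬p) → s))):
1. ¬((□s ∧ ◇((¬s → ¬p) → s)) → ◇(s ∧ ((¬s → ¬p) → s))), u
2. □s ∧ ◇((¬s → ¬p) → s), u
3. ¬◇(s ∧ ((¬s → ¬p) → s)), u
4. □s, u
5. ◇((¬s → ¬p) → s), u
6. (¬s → ¬p) → s, v
7. ¬(s ∧ ((¬s → ¬p) → s)), v
8. s, v
9. ¬((¬s → ¬p) → s), v
10. ¬s → ¬p, v
11. ¬s, v
Accessibility: uRv
Branch closes: s and ¬s both at v.
All branches of the negation close; one closing branch shown above.

Yes, valid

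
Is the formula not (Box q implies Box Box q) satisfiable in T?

Satisfiable

1. not (Box q implies Box Box q), u
2. Box q, u
3. not Box Box q, u
4. q, u
5. not Box q, v
6. q, v
7. not q, w
Accessibility: uRu, uRv, vRv, vRw, wRw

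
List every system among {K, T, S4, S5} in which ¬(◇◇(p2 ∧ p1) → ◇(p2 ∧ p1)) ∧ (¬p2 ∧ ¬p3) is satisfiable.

K, T

S4-tableau for the formula:
1. ¬(◇◇(p2 ∧ p1) → ◇(p2 ∧ p1)) ∧ (¬p2 ∧ ¬p3), u
2. ¬(◇◇(p2 ∧ p1) → ◇(p2 ∧ p1)), u   [∧-rule on 1]
3. ¬p2 ∧ ¬p3, u   [∧-rule on 1]
4. ◇◇(p2 ∧ p1), u   [¬→-rule on 2]
5. ¬◇(p2 ∧ p1), u   [¬→-rule on 2]
6. ¬p2, u   [∧-rule on 3]
7. ¬p3, u   [∧-rule on 3]
8. ¬(p2 ∧ p1), u   [¬◇-rule on 5 via uRu]
9. ¬p1, u   [¬∧-rule on 8 (branches; this branch)]
10. ◇(p2 ∧ p1), v   [◇-rule on 4: fresh world v, uRv]
11. ¬(p2 ∧ p1), v   [¬◇-rule on 5 via uRv]
12. ¬p1, v   [¬∧-rule on 11 (branches; this branch)]
13. p2 ∧ p1, w   [◇-rule on 10: fresh world w, vRw]
14. p2, w   [∧-rule on 13]
15. p1, w   [∧-rule on 13]
16. ¬(p2 ∧ p1), w   [¬◇-rule on 5 via uRw]
17. ¬p1, w   [¬∧-rule on 16 (branches; this branch)]
Accessibility: uRu, uRv, uRw, vRv, vRw, wRw
Branch closes: p1 and ¬p1 both at w.
Every branch closes (one shown): unsatisfiable in S4, hence also in S5 (every S5-frame is an S4-frame).
T-tableau for the formula:
1. ¬(◇◇(p2 ∧ p1) → ◇(p2 ∧ p1)) ∧ (¬p2 ∧ ¬p3), u
2. ¬(◇◇(p2 ∧ p1) → ◇(p2 ∧ p1)), u   [∧-rule on 1]
3. ¬p2 ∧ ¬p3, u   [∧-rule on 1]
4. ◇◇(p2 ∧ p1), u   [¬→-rule on 2]
5. ¬◇(p2 ∧ p1), u   [¬→-rule on 2]
6. ¬p2, u   [∧-rule on 3]
7. ¬p3, u   [∧-rule on 3]
8. ¬(p2 ∧ p1), u   [¬◇-rule on 5 via uRu]
9. ¬p1, u   [¬∧-rule on 8 (branches; this branch)]
10. ◇(p2 ∧ p1), v   [◇-rule on 4: fresh world v, uRv]
11. ¬(p2 ∧ p1), v   [¬◇-rule on 5 via uRv]
12. ¬p1, v   [¬∧-rule on 11 (branches; this branch)]
13. p2 ∧ p1, w   [◇-rule on 10: fresh world w, vRw]
14. p2, w   [∧-rule on 13]
15. p1, w   [∧-rule on 13]
Accessibility: uRu, uRv, vRv, vRw, wRw
Complete open branch: satisfiable in T, hence also in K (this T-model is also a K-model).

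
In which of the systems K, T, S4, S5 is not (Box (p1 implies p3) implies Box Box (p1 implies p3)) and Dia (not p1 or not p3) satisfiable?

T-tableau for the formula:
1. not (Box (p1 implies p3) implies Box Box (p1 implies p3)) and Dia (not p1 or not p3), w0
2. not (Box (p1 implies p3) implies Box Box (p1 implies p3)), w0
3. Dia (not p1 or not p3), w0
4. Box (p1 implies p3), w0
5. not Box Box (p1 implies p3), w0
6. p1 implies p3, w0
7. p3, w0
8. not p1 or not p3, w1
9. p1 implies p3, w1
10. not p3, w1
11. not p1, w1
12. not Box (p1 implies p3), w2
13. p1 implies p3, w2
14. p3, w2
15. not (p1 implies p3), w3
16. p1, w3
17. not p3, w3
Accessibility: w0Rw0, w0Rw1, w0Rw2, w1Rw1, w2Rw2, w2Rw3, w3Rw3
Complete open branch: satisfiable in T, hence also in K (this T-model is also a K-model).
S4-tableau for the formula:
1. not (Box (p1 implies p3) implies Box Box (p1 implies p3)) and Dia (not p1 or not p3), w0
2. not (Box (p1 implies p3) implies Box Box (p1 implies p3)), w0
3. Dia (not p1 or not p3), w0
4. Box (p1 implies p3), w0
5. not Box Box (p1 implies p3), w0
6. p1 implies p3, w0
7. p3, w0
8. not p1 or not p3, w1
9. p1 implies p3, w1
10. not p3, w1
11. not p1, w1
12. not Box (p1 implies p3), w2
13. p1 implies p3, w2
14. p3, w2
15. not (p1 implies p3), w3
16. p1, w3
17. not p3, w3
18. p1 implies p3, w3
19. p3, w3
Accessibility: w0Rw0, w0Rw1, w0Rw2, w0Rw3, w1Rw1, w2Rw2, w2Rw3, w3Rw3
Branch closes: p3 and not p3 both at w3.
Every branch closes (one shown): unsatisfiable in S4, hence also in S5 (every S5-frame is an S4-frame).

K, T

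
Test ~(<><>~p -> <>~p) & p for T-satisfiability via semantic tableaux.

Satisfiable (open branch found)

1. ~(<><>~p -> <>~p) & p, u
2. ~(<><>~p -> <>~p), u
3. p, u
4. <><>~p, u
5. ~<>~p, u
6. <>~p, v
7. p, v
8. ~p, w
Accessibility: uRu, uRv, vRv, vRw, wRw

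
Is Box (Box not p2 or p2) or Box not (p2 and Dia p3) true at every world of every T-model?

Invalid (countermodel exists)

Tableau for the negation not (Box (Box not p2 or p2) or Box not (p2 and Dia p3)):
1. not (Box (Box not p2 or p2) or Box not (p2 and Dia p3)), 0
2. not Box (Box not p2 or p2), 0
3. not Box not (p2 and Dia p3), 0
4. not (Box not p2 or p2), 1
5. not Box not p2, 1
6. not p2, 1
7. p2 and Dia p3, 2
8. p2, 2
9. Dia p3, 2
10. p2, 3
11. p3, 4
Accessibility: 0R0, 0R1, 0R2, 1R1, 1R3, 2R2, 2R4, 3R3, 4R4
The negation has an open branch (countermodel exists).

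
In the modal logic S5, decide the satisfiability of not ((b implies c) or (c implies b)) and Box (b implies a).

No, unsatisfiable

1. not ((b implies c) or (c implies b)) and Box (b implies a), u
2. not ((b implies c) or (c implies b)), u
3. Box (b implies a), u
4. not (b implies c), u
5. not (c implies b), u
6. b, u
7. not c, u
8. c, u
9. not b, u
Accessibility: uRu
Branch closes: c and not c both at u.
Every branch closes; the branch above is one of them.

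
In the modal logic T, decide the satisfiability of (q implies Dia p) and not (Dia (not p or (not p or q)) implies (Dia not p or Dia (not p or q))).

1. (q implies Dia p) and not (Dia (not p or (not p or q)) implies (Dia not p or Dia (not p or q))), 0
2. q implies Dia p, 0
3. not (Dia (not p or (not p or q)) implies (Dia not p or Dia (not p or q))), 0
4. Dia (not p or (not p or q)), 0
5. not (Dia not p or Dia (not p or q)), 0
6. not Dia not p, 0
7. not Dia (not p or q), 0
8. p, 0
9. not (not p or q), 0
10. not q, 0
11. Dia p, 0
12. not p or (not p or q), 1
13. p, 1
14. not (not p or q), 1
15. not q, 1
16. not p or q, 1
17. q, 1
Accessibility: 0R0, 0R1, 1R1
Branch closes: q and not q both at 1.
Every branch closes; the branch above is one of them.

Unsatisfiable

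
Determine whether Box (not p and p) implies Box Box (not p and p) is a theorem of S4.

Yes, valid

Tableau for the negation not (Box (not p and p) implies Box Box (not p and p)):
1. not (Box (not p and p) implies Box Box (not p and p)), w0
2. Box (not p and p), w0
3. not Box Box (not p and p), w0
4. not p and p, w0
5. not p, w0
6. p, w0
Accessibility: w0Rw0
Branch closes: p and not p both at w0.
All branches of the negation close; one closing branch shown above.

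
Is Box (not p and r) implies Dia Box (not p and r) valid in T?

Tableau for the negation not (Box (not p and r) implies Dia Box (not p and r)):
1. not (Box (not p and r) implies Dia Box (not p and r)), u
2. Box (not p and r), u
3. not Dia Box (not p and r), u
4. not p and r, u
5. not p, u
6. r, u
7. not Box (not p and r), u
8. not (not p and r), v
9. not p and r, v
10. not p, v
11. r, v
12. not Box (not p and r), v
13. not r, v
Accessibility: uRu, uRv, vRv
Branch closes: r and not r both at v.
All branches of the negation close; one closing branch shown above.

Yes, valid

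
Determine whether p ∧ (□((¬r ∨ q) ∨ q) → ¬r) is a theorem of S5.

Tableau for the negation ¬(p ∧ (□((¬r ∨ q) ∨ q) → ¬r)):
1. ¬(p ∧ (□((¬r ∨ q) ∨ q) → ¬r)), w0
2. ¬(□((¬r ∨ q) ∨ q) → ¬r), w0
3. □((¬r ∨ q) ∨ q), w0
4. r, w0
5. (¬r ∨ q) ∨ q, w0
6. q, w0
Accessibility: w0Rw0
The negation has an open branch (countermodel exists).

Invalid (countermodel exists)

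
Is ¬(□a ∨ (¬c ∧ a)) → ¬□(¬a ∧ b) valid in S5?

Invalid (countermodel exists)

Tableau for the negation ¬(¬(□a ∨ (¬c ∧ a)) → ¬□(¬a ∧ b)):
1. ¬(¬(□a ∨ (¬c ∧ a)) → ¬□(¬a ∧ b)), 0
2. ¬(□a ∨ (¬c ∧ a)), 0
3. □(¬a ∧ b), 0
4. ¬□a, 0
5. ¬(¬c ∧ a), 0
6. ¬a ∧ b, 0
7. ¬a, 0
8. b, 0
9. ¬a, 1
10. ¬a ∧ b, 1
11. b, 1
Accessibility: 0R0, 0R1, 1R0, 1R1
The negation has an open branch (countermodel exists).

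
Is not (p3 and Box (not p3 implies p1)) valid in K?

Invalid (countermodel exists)

Tableau for the negation p3 and Box (not p3 implies p1):
1. p3 and Box (not p3 implies p1), u
2. p3, u   [and-rule on 1]
3. Box (not p3 implies p1), u   [and-rule on 1]
The negation has an open branch (countermodel exists).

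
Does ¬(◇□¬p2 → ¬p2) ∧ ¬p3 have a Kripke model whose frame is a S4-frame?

Satisfiable (open branch found)

1. ¬(◇□¬p2 → ¬p2) ∧ ¬p3, 0
2. ¬(◇□¬p2 → ¬p2), 0   [∧-rule on 1]
3. ¬p3, 0   [∧-rule on 1]
4. ◇□¬p2, 0   [¬→-rule on 2]
5. p2, 0   [¬→-rule on 2]
6. □¬p2, 1   [◇-rule on 4: fresh world 1, 0R1]
7. ¬p2, 1   [□-rule on 6 via 1R1]
Accessibility: 0R0, 0R1, 1R1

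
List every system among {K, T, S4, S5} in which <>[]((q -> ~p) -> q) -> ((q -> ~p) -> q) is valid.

S5-tableau for the negation ~(<>[]((q -> ~p) -> q) -> ((q -> ~p) -> q)):
1. ~(<>[]((q -> ~p) -> q) -> ((q -> ~p) -> q)), 0
2. <>[]((q -> ~p) -> q), 0   [~->-rule on 1]
3. ~((q -> ~p) -> q), 0   [~->-rule on 1]
4. q -> ~p, 0   [~->-rule on 3]
5. ~q, 0   [~->-rule on 3]
6. ~p, 0   [->-rule on 4 (branches; this branch)]
7. []((q -> ~p) -> q), 1   [<>-rule on 2: fresh world 1, 0R1]
8. (q -> ~p) -> q, 0   [[]-rule on 7 via 1R0]
9. (q -> ~p) -> q, 1   [[]-rule on 7 via 1R1]
10. ~(q -> ~p), 0   [->-rule on 8 (branches; this branch)]
11. q, 0   [~->-rule on 10]
12. p, 0   [~->-rule on 10]
Accessibility: 0R0, 0R1, 1R0, 1R1
Branch closes: q and ~q both at 0.
Every branch closes (one shown): valid in S5.
S4-tableau for the negation ~(<>[]((q -> ~p) -> q) -> ((q -> ~p) -> q)):
1. ~(<>[]((q -> ~p) -> q) -> ((q -> ~p) -> q)), 0
2. <>[]((q -> ~p) -> q), 0   [~->-rule on 1]
3. ~((q -> ~p) -> q), 0   [~->-rule on 1]
4. q -> ~p, 0   [~->-rule on 3]
5. ~q, 0   [~->-rule on 3]
6. ~p, 0   [->-rule on 4 (branches; this branch)]
7. []((q -> ~p) -> q), 1   [<>-rule on 2: fresh world 1, 0R1]
8. (q -> ~p) -> q, 1   [[]-rule on 7 via 1R1]
9. q, 1   [->-rule on 8 (branches; this branch)]
Accessibility: 0R0, 0R1, 1R1
Complete open branch: countermodel on an S4-frame, so not valid in S4, nor in K, T (the same frame is also a K-frame and a T-frame).

S5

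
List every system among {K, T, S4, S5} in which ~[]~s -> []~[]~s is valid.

S5

S5-tableau for the negation ~(~[]~s -> []~[]~s):
1. ~(~[]~s -> []~[]~s), w0
2. ~[]~s, w0
3. ~[]~[]~s, w0
4. s, w1
5. []~s, w2
6. ~s, w0
7. ~s, w1
Accessibility: w0Rw0, w0Rw1, w0Rw2, w1Rw0, w1Rw1, w1Rw2, w2Rw0, w2Rw1, w2Rw2
Branch closes: s and ~s both at w1.
Every branch closes (one shown): valid in S5.
S4-tableau for the negation ~(~[]~s -> []~[]~s):
1. ~(~[]~s -> []~[]~s), w0
2. ~[]~s, w0
3. ~[]~[]~s, w0
4. s, w1
5. []~s, w2
6. ~s, w2
Accessibility: w0Rw0, w0Rw1, w0Rw2, w1Rw1, w2Rw2
Complete open branch: countermodel on an S4-frame, so not valid in S4, nor in K, T (the same frame is also a K-frame and a T-frame).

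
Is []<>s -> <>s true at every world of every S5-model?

Tableau for the negation ~([]<>s -> <>s):
1. ~([]<>s -> <>s), 0
2. []<>s, 0
3. ~<>s, 0
4. <>s, 0
5. ~s, 0
6. s, 1
7. <>s, 1
8. ~s, 1
Accessibility: 0R0, 0R1, 1R0, 1R1
Branch closes: s and ~s both at 1.
All branches of the negation close; one closing branch shown above.

Valid in S5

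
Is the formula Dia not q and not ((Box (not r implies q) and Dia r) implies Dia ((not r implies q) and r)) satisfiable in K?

Unsatisfiable (every branch closes)

1. Dia not q and not ((Box (not r implies q) and Dia r) implies Dia ((not r implies q) and r)), u
2. Dia not q, u   [and-rule on 1]
3. not ((Box (not r implies q) and Dia r) implies Dia ((not r implies q) and r)), u   [and-rule on 1]
4. Box (not r implies q) and Dia r, u   [neg-implies-rule on 3]
5. not Dia ((not r implies q) and r), u   [neg-implies-rule on 3]
6. Box (not r implies q), u   [and-rule on 4]
7. Dia r, u   [and-rule on 4]
8. not q, v   [Dia-rule on 2: fresh world v, uRv]
9. not ((not r implies q) and r), v   [neg-Dia-rule on 5 via uRv]
10. not r implies q, v   [Box-rule on 6 via uRv]
11. not (not r implies q), v   [neg-and-rule on 9 (branches; this branch)]
12. not r, v   [neg-implies-rule on 11]
13. q, v   [implies-rule on 10 (branches; this branch)]
Accessibility: uRv
Branch closes: q and not q both at v.
All branches of the tableau close; one closing branch shown above.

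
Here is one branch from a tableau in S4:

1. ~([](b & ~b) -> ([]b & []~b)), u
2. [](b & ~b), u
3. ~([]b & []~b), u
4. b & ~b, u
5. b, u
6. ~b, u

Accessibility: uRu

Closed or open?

Both b and ~b appear at u.

Yes, closed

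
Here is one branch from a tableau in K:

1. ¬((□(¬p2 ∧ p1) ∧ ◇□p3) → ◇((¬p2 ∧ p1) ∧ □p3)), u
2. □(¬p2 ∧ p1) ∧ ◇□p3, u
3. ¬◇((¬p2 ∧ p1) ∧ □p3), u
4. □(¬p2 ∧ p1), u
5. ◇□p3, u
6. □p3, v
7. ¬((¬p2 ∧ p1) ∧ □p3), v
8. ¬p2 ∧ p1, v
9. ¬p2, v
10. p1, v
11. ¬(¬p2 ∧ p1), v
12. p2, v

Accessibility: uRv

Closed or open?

Yes, closed

Both p2 and ¬p2 appear at v.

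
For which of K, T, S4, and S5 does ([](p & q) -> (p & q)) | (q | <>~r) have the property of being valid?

T, S4, S5

K-tableau for the negation ~(([](p & q) -> (p & q)) | (q | <>~r)):
1. ~(([](p & q) -> (p & q)) | (q | <>~r)), u
2. ~([](p & q) -> (p & q)), u
3. ~(q | <>~r), u
4. [](p & q), u
5. ~(p & q), u
6. ~q, u
7. ~<>~r, u
Complete open branch: countermodel on a K-frame, so not valid in K.
T-tableau for the negation ~(([](p & q) -> (p & q)) | (q | <>~r)):
1. ~(([](p & q) -> (p & q)) | (q | <>~r)), u
2. ~([](p & q) -> (p & q)), u
3. ~(q | <>~r), u
4. [](p & q), u
5. ~(p & q), u
6. ~q, u
7. ~<>~r, u
8. p & q, u
9. p, u
10. q, u
Accessibility: uRu
Branch closes: q and ~q both at u.
Every branch closes (one shown): valid in T, hence also in S4, S5 (every theorem of T is a theorem of S4 and S5).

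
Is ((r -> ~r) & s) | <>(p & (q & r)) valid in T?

Tableau for the negation ~(((r -> ~r) & s) | <>(p & (q & r))):
1. ~(((r -> ~r) & s) | <>(p & (q & r))), w0
2. ~((r -> ~r) & s), w0
3. ~<>(p & (q & r)), w0
4. ~(p & (q & r)), w0
5. ~s, w0
6. ~(q & r), w0
7. ~r, w0
Accessibility: w0Rw0
The negation has an open branch (countermodel exists).

Not valid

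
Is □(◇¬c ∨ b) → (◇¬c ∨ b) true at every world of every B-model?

Valid

Tableau for the negation ¬(□(◇¬c ∨ b) → (◇¬c ∨ b)):
1. ¬(□(◇¬c ∨ b) → (◇¬c ∨ b)), w0
2. □(◇¬c ∨ b), w0   [¬→-rule on 1]
3. ¬(◇¬c ∨ b), w0   [¬→-rule on 1]
4. ¬◇¬c, w0   [¬∨-rule on 3]
5. ¬b, w0   [¬∨-rule on 3]
6. ◇¬c ∨ b, w0   [□-rule on 2 via w0Rw0]
7. c, w0   [¬◇-rule on 4 via w0Rw0]
8. ◇¬c, w0   [∨-rule on 6 (branches; this branch)]
9. ¬c, w1   [◇-rule on 8: fresh world w1, w0Rw1]
10. ◇¬c ∨ b, w1   [□-rule on 2 via w0Rw1]
11. c, w1   [¬◇-rule on 4 via w0Rw1]
Accessibility: w0Rw0, w0Rw1, w1Rw0, w1Rw1
Branch closes: c and ¬c both at w1.
All branches of the negation close; one closing branch shown above.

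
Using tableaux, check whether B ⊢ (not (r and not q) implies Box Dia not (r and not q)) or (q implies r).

Tableau for the negation not ((not (r and not q) implies Box Dia not (r and not q)) or (q implies r)):
1. not ((not (r and not q) implies Box Dia not (r and not q)) or (q implies r)), 0
2. not (not (r and not q) implies Box Dia not (r and not q)), 0   [neg-or-rule on 1]
3. not (q implies r), 0   [neg-or-rule on 1]
4. not (r and not q), 0   [neg-implies-rule on 2]
5. not Box Dia not (r and not q), 0   [neg-implies-rule on 2]
6. q, 0   [neg-implies-rule on 3]
7. not r, 0   [neg-implies-rule on 3]
8. not Dia not (r and not q), 1   [neg-Box-rule on 5: fresh world 1, 0R1]
9. r and not q, 0   [neg-Dia-rule on 8 via 1R0]
10. r, 0   [and-rule on 9]
11. not q, 0   [and-rule on 9]
Accessibility: 0R0, 0R1, 1R0, 1R1
Branch closes: r and not r both at 0.
Every branch of the negation's tableau closes; the branch above is one of them.

Yes, valid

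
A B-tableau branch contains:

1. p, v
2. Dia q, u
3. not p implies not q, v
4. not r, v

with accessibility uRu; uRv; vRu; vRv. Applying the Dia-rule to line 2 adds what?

a fresh world w with uRw, and q at w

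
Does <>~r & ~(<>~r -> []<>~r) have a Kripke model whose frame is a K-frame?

1. <>~r & ~(<>~r -> []<>~r), u
2. <>~r, u   [&-rule on 1]
3. ~(<>~r -> []<>~r), u   [&-rule on 1]
4. ~[]<>~r, u   [~->-rule on 3]
5. ~r, v   [<>-rule on 2: fresh world v, uRv]
6. ~<>~r, w   [~[]-rule on 4: fresh world w, uRw]
Accessibility: uRv, uRw

Satisfiable (open branch found)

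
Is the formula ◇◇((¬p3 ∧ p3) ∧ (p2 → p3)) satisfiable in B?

1. ◇◇((¬p3 ∧ p3) ∧ (p2 → p3)), 0
2. ◇((¬p3 ∧ p3) ∧ (p2 → p3)), 1   [◇-rule on 1: fresh world 1, 0R1]
3. (¬p3 ∧ p3) ∧ (p2 → p3), 2   [◇-rule on 2: fresh world 2, 1R2]
4. ¬p3 ∧ p3, 2   [∧-rule on 3]
5. p2 → p3, 2   [∧-rule on 3]
6. ¬p3, 2   [∧-rule on 4]
7. p3, 2   [∧-rule on 4]
Accessibility: 0R0, 0R1, 1R0, 1R1, 1R2, 2R1, 2R2
Branch closes: p3 and ¬p3 both at 2.
(One branch shown.) All branches close.

Unsatisfiable (every branch closes)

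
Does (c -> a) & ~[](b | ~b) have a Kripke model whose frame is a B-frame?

1. (c -> a) & ~[](b | ~b), w0
2. c -> a, w0
3. ~[](b | ~b), w0
4. a, w0
5. ~(b | ~b), w1
6. ~b, w1
7. b, w1
Accessibility: w0Rw0, w0Rw1, w1Rw0, w1Rw1
Branch closes: b and ~b both at w1.
Every branch closes; the branch above is one of them.

Unsatisfiable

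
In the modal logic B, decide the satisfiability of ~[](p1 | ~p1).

1. ~[](p1 | ~p1), 0
2. ~(p1 | ~p1), 1
3. ~p1, 1
4. p1, 1
Accessibility: 0R0, 0R1, 1R0, 1R1
Branch closes: p1 and ~p1 both at 1.
All branches of the tableau close; one closing branch shown above.

Unsatisfiable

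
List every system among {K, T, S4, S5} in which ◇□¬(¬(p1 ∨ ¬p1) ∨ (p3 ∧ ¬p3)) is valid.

T, S4, S5

T-tableau for the negation ¬◇□¬(¬(p1 ∨ ¬p1) ∨ (p3 ∧ ¬p3)):
1. ¬◇□¬(¬(p1 ∨ ¬p1) ∨ (p3 ∧ ¬p3)), 0
2. ¬□¬(¬(p1 ∨ ¬p1) ∨ (p3 ∧ ¬p3)), 0
3. ¬(p1 ∨ ¬p1) ∨ (p3 ∧ ¬p3), 1
4. ¬□¬(¬(p1 ∨ ¬p1) ∨ (p3 ∧ ¬p3)), 1
5. p3 ∧ ¬p3, 1
6. p3, 1
7. ¬p3, 1
Accessibility: 0R0, 0R1, 1R1
Branch closes: p3 and ¬p3 both at 1.
Every branch closes (one shown): valid in T, hence also in S4, S5 (every theorem of T is a theorem of S4 and S5).
K-tableau for the negation ¬◇□¬(¬(p1 ∨ ¬p1) ∨ (p3 ∧ ¬p3)):
1. ¬◇□¬(¬(p1 ∨ ¬p1) ∨ (p3 ∧ ¬p3)), 0
Complete open branch: countermodel on a K-frame, so not valid in K.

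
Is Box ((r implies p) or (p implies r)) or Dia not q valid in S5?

Tableau for the negation not (Box ((r implies p) or (p implies r)) or Dia not q):
1. not (Box ((r implies p) or (p implies r)) or Dia not q), w0
2. not Box ((r implies p) or (p implies r)), w0   [neg-or-rule on 1]
3. not Dia not q, w0   [neg-or-rule on 1]
4. q, w0   [neg-Dia-rule on 3 via w0Rw0]
5. not ((r implies p) or (p implies r)), w1   [neg-Box-rule on 2: fresh world w1, w0Rw1]
6. not (r implies p), w1   [neg-or-rule on 5]
7. not (p implies r), w1   [neg-or-rule on 5]
8. r, w1   [neg-implies-rule on 6]
9. not p, w1   [neg-implies-rule on 6]
10. p, w1   [neg-implies-rule on 7]
11. not r, w1   [neg-implies-rule on 7]
Accessibility: w0Rw0, w0Rw1, w1Rw0, w1Rw1
Branch closes: p and not p both at w1.
Every branch of the negation's tableau closes; the branch above is one of them.

Valid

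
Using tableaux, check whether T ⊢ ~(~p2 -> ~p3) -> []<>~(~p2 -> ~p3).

Invalid (countermodel exists)

Tableau for the negation ~(~(~p2 -> ~p3) -> []<>~(~p2 -> ~p3)):
1. ~(~(~p2 -> ~p3) -> []<>~(~p2 -> ~p3)), 0
2. ~(~p2 -> ~p3), 0
3. ~[]<>~(~p2 -> ~p3), 0
4. ~p2, 0
5. p3, 0
6. ~<>~(~p2 -> ~p3), 1
7. ~p2 -> ~p3, 1
8. ~p3, 1
Accessibility: 0R0, 0R1, 1R1
The negation has an open branch (countermodel exists).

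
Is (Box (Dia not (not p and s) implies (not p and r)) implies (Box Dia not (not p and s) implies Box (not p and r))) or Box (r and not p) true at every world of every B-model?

Tableau for the negation not ((Box (Dia not (not p and s) implies (not p and r)) implies (Box Dia not (not p and s) implies Box (not p and r))) or Box (r and not p)):
1. not ((Box (Dia not (not p and s) implies (not p and r)) implies (Box Dia not (not p and s) implies Box (not p and r))) or Box (r and not p)), w0
2. not (Box (Dia not (not p and s) implies (not p and r)) implies (Box Dia not (not p and s) implies Box (not p and r))), w0
3. not Box (r and not p), w0
4. Box (Dia not (not p and s) implies (not p and r)), w0
5. not (Box Dia not (not p and s) implies Box (not p and r)), w0
6. Box Dia not (not p and s), w0
7. not Box (not p and r), w0
8. Dia not (not p and s) implies (not p and r), w0
9. Dia not (not p and s), w0
10. not p and r, w0
11. not p, w0
12. r, w0
13. not (r and not p), w1
14. Dia not (not p and s) implies (not p and r), w1
15. Dia not (not p and s), w1
16. not r, w1
17. not Dia not (not p and s), w1
18. not p and s, w0
19. s, w0
20. not p and s, w1
21. not p, w1
22. s, w1
23. not (not p and r), w2
24. Dia not (not p and s) implies (not p and r), w2
25. Dia not (not p and s), w2
26. not r, w2
27. not Dia not (not p and s), w2
28. not p and s, w2
29. not p, w2
30. s, w2
31. not (not p and s), w3
32. Dia not (not p and s) implies (not p and r), w3
33. Dia not (not p and s), w3
34. not s, w3
35. not p and r, w3
36. not p, w3
37. r, w3
38. not (not p and s), w4
39. not p and s, w4
40. not p, w4
41. s, w4
42. not s, w4
Accessibility: w0Rw0, w0Rw1, w0Rw2, w0Rw3, w1Rw0, w1Rw1, w1Rw4, w2Rw0, w2Rw2, w3Rw0, w3Rw3, w4Rw1, w4Rw4
Branch closes: s and not s both at w4.
All branches of the negation close; one closing branch shown above.

Yes, valid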